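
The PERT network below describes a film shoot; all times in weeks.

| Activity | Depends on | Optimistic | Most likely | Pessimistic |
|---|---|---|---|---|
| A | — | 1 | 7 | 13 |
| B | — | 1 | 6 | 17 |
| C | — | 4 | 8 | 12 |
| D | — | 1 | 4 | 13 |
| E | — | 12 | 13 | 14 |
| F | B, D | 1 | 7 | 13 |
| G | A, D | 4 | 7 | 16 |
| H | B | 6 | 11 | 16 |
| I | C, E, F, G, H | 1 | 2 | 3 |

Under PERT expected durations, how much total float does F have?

te_A = (1 + 4·7 + 13)/6 = 42/6 = 7
te_B = (1 + 4·6 + 17)/6 = 42/6 = 7
te_C = (4 + 4·8 + 12)/6 = 48/6 = 8
te_D = (1 + 4·4 + 13)/6 = 30/6 = 5
te_E = (12 + 4·13 + 14)/6 = 78/6 = 13
te_F = (1 + 4·7 + 13)/6 = 42/6 = 7
te_G = (4 + 4·7 + 16)/6 = 48/6 = 8
te_H = (6 + 4·11 + 16)/6 = 66/6 = 11
te_I = (1 + 4·2 + 3)/6 = 12/6 = 2

Forward pass:
ES_A = 0; EF_A = 7
ES_B = 0; EF_B = 7
ES_C = 0; EF_C = 8
ES_D = 0; EF_D = 5
ES_E = 0; EF_E = 13
ES_F = max(EF_B=7, EF_D=5) = 7; EF_F = 7+7 = 14
ES_G = max(EF_A=7, EF_D=5) = 7; EF_G = 7+8 = 15
ES_H = 7; EF_H = 7+11 = 18
ES_I = max(EF_C=8, EF_E=13, EF_F=14, EF_G=15, EF_H=18) = 18; EF_I = 18+2 = 20
Expected project duration μ = 20 weeks. Critical path: B → H → I.

Backward pass:
LF_I = 20; LS_I = 20−2 = 18
LF_H = LS_I = 18; LS_H = 18−11 = 7
LF_G = LS_I = 18; LS_G = 18−8 = 10
LF_F = LS_I = 18; LS_F = 18−7 = 11
LF_E = LS_I = 18; LS_E = 18−13 = 5
LF_D = min(LS_F=11, LS_G=10) = 10; LS_D = 10−5 = 5
LF_C = LS_I = 18; LS_C = 18−8 = 10
LF_B = min(LS_F=11, LS_H=7) = 7; LS_B = 7−7 = 0
LF_A = LS_G = 10; LS_A = 10−7 = 3
Slack_F = LS_F − ES_F = 11 − 7 = 4

4 weeks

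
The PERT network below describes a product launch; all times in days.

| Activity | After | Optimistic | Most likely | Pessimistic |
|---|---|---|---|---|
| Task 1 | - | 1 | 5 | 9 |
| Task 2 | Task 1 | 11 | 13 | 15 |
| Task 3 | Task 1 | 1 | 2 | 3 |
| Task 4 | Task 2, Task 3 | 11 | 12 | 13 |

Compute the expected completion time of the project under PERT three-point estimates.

30 days

te_Task 1 = (1 + 4·5 + 9)/6 = 30/6 = 5
te_Task 2 = (11 + 4·13 + 15)/6 = 78/6 = 13
te_Task 3 = (1 + 4·2 + 3)/6 = 12/6 = 2
te_Task 4 = (11 + 4·12 + 13)/6 = 72/6 = 12

Forward pass:
ES_Task 1 = 0; EF_Task 1 = 5
ES_Task 2 = 5; EF_Task 2 = 5+13 = 18
ES_Task 3 = 5; EF_Task 3 = 5+2 = 7
ES_Task 4 = max(EF_Task 2=18, EF_Task 3=7) = 18; EF_Task 4 = 18+12 = 30
Expected project duration μ = 30 days. Critical path: Task 1 → Task 2 → Task 4.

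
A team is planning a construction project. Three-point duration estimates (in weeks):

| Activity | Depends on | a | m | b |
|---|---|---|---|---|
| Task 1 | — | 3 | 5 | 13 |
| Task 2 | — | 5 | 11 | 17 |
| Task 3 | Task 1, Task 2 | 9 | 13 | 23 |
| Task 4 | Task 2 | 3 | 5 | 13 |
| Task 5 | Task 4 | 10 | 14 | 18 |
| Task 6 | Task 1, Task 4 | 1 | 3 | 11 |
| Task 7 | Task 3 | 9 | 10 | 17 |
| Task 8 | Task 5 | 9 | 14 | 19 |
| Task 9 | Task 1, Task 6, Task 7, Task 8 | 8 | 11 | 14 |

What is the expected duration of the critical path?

56 weeks

te_Task 1 = (3 + 4·5 + 13)/6 = 36/6 = 6
te_Task 2 = (5 + 4·11 + 17)/6 = 66/6 = 11
te_Task 3 = (9 + 4·13 + 23)/6 = 84/6 = 14
te_Task 4 = (3 + 4·5 + 13)/6 = 36/6 = 6
te_Task 5 = (10 + 4·14 + 18)/6 = 84/6 = 14
te_Task 6 = (1 + 4·3 + 11)/6 = 24/6 = 4
te_Task 7 = (9 + 4·10 + 17)/6 = 66/6 = 11
te_Task 8 = (9 + 4·14 + 19)/6 = 84/6 = 14
te_Task 9 = (8 + 4·11 + 14)/6 = 66/6 = 11

Forward pass:
ES_Task 1 = 0; EF_Task 1 = 6
ES_Task 2 = 0; EF_Task 2 = 11
ES_Task 3 = max(EF_Task 1=6, EF_Task 2=11) = 11; EF_Task 3 = 11+14 = 25
ES_Task 4 = 11; EF_Task 4 = 11+6 = 17
ES_Task 5 = 17; EF_Task 5 = 17+14 = 31
ES_Task 6 = max(EF_Task 1=6, EF_Task 4=17) = 17; EF_Task 6 = 17+4 = 21
ES_Task 7 = 25; EF_Task 7 = 25+11 = 36
ES_Task 8 = 31; EF_Task 8 = 31+14 = 45
ES_Task 9 = max(EF_Task 1=6, EF_Task 6=21, EF_Task 7=36, EF_Task 8=45) = 45; EF_Task 9 = 45+11 = 56
Expected project duration μ = 56 weeks. Critical path: Task 2 → Task 4 → Task 5 → Task 8 → Task 9.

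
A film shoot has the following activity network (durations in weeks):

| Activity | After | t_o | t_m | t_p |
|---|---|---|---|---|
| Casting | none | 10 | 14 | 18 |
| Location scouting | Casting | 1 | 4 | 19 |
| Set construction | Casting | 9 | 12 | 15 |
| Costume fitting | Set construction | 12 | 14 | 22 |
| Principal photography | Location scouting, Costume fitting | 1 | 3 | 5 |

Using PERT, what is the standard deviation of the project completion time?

2.45 weeks

te_Casting = (10 + 4·14 + 18)/6 = 84/6 = 14; σ²_Casting = ((18−10)/6)² = 1.778
te_Location scouting = (1 + 4·4 + 19)/6 = 36/6 = 6; σ²_Location scouting = ((19−1)/6)² = 9.000
te_Set construction = (9 + 4·12 + 15)/6 = 72/6 = 12; σ²_Set construction = ((15−9)/6)² = 1.000
te_Costume fitting = (12 + 4·14 + 22)/6 = 90/6 = 15; σ²_Costume fitting = ((22−12)/6)² = 2.778
te_Principal photography = (1 + 4·3 + 5)/6 = 18/6 = 3; σ²_Principal photography = ((5−1)/6)² = 0.444

Forward pass:
ES_Casting = 0; EF_Casting = 14
ES_Location scouting = 14; EF_Location scouting = 14+6 = 20
ES_Set construction = 14; EF_Set construction = 14+12 = 26
ES_Costume fitting = 26; EF_Costume fitting = 26+15 = 41
ES_Principal photography = max(EF_Location scouting=20, EF_Costume fitting=41) = 41; EF_Principal photography = 41+3 = 44
Expected project duration μ = 44 weeks. Critical path: Casting → Set construction → Costume fitting → Principal photography.

Variance along critical path = 1.778 + 1.000 + 2.778 + 0.444 = 6.000
σ = √6.000 = 2.449 weeks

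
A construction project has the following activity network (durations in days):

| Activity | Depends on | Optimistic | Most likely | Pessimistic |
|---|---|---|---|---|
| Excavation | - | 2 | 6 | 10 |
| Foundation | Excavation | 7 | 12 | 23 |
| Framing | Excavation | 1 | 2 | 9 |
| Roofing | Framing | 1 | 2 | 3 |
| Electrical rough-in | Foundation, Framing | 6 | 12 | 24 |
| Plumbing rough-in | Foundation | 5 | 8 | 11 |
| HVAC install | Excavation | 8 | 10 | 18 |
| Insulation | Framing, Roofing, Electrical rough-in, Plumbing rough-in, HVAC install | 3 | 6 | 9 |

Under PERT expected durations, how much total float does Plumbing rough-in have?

5 days

te_Excavation = (2 + 4·6 + 10)/6 = 36/6 = 6
te_Foundation = (7 + 4·12 + 23)/6 = 78/6 = 13
te_Framing = (1 + 4·2 + 9)/6 = 18/6 = 3
te_Roofing = (1 + 4·2 + 3)/6 = 12/6 = 2
te_Electrical rough-in = (6 + 4·12 + 24)/6 = 78/6 = 13
te_Plumbing rough-in = (5 + 4·8 + 11)/6 = 48/6 = 8
te_HVAC install = (8 + 4·10 + 18)/6 = 66/6 = 11
te_Insulation = (3 + 4·6 + 9)/6 = 36/6 = 6

Forward pass:
ES_Excavation = 0; EF_Excavation = 6
ES_Foundation = 6; EF_Foundation = 6+13 = 19
ES_Framing = 6; EF_Framing = 6+3 = 9
ES_Roofing = 9; EF_Roofing = 9+2 = 11
ES_Electrical rough-in = max(EF_Foundation=19, EF_Framing=9) = 19; EF_Electrical rough-in = 19+13 = 32
ES_Plumbing rough-in = 19; EF_Plumbing rough-in = 19+8 = 27
ES_HVAC install = 6; EF_HVAC install = 6+11 = 17
ES_Insulation = max(EF_Framing=9, EF_Roofing=11, EF_Electrical rough-in=32, EF_Plumbing rough-in=27, EF_HVAC install=17) = 32; EF_Insulation = 32+6 = 38
Expected project duration μ = 38 days. Critical path: Excavation → Foundation → Electrical rough-in → Insulation.

Backward pass:
LF_Insulation = 38; LS_Insulation = 38−6 = 32
LF_HVAC install = LS_Insulation = 32; LS_HVAC install = 32−11 = 21
LF_Plumbing rough-in = LS_Insulation = 32; LS_Plumbing rough-in = 32−8 = 24
LF_Electrical rough-in = LS_Insulation = 32; LS_Electrical rough-in = 32−13 = 19
LF_Roofing = LS_Insulation = 32; LS_Roofing = 32−2 = 30
LF_Framing = min(LS_Roofing=30, LS_Electrical rough-in=19, LS_Insulation=32) = 19; LS_Framing = 19−3 = 16
LF_Foundation = min(LS_Electrical rough-in=19, LS_Plumbing rough-in=24) = 19; LS_Foundation = 19−13 = 6
LF_Excavation = min(LS_Foundation=6, LS_Framing=16, LS_HVAC install=21) = 6; LS_Excavation = 6−6 = 0
Slack_Plumbing rough-in = LS_Plumbing rough-in − ES_Plumbing rough-in = 24 − 19 = 5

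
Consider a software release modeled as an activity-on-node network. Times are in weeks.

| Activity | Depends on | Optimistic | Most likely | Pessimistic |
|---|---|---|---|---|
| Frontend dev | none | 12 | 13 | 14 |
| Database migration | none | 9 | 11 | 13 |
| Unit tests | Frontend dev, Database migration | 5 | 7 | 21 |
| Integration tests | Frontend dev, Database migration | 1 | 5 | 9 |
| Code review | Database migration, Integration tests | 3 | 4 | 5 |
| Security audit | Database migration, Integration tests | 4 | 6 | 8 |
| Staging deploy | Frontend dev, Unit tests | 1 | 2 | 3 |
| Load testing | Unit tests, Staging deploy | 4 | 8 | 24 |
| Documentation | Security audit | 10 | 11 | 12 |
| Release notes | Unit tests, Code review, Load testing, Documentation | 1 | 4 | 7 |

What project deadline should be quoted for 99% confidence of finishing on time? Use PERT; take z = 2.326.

43.3 weeks

te_Frontend dev = (12 + 4·13 + 14)/6 = 78/6 = 13; σ²_Frontend dev = ((14−12)/6)² = 0.111
te_Database migration = (9 + 4·11 + 13)/6 = 66/6 = 11; σ²_Database migration = ((13−9)/6)² = 0.444
te_Unit tests = (5 + 4·7 + 21)/6 = 54/6 = 9; σ²_Unit tests = ((21−5)/6)² = 7.111
te_Integration tests = (1 + 4·5 + 9)/6 = 30/6 = 5; σ²_Integration tests = ((9−1)/6)² = 1.778
te_Code review = (3 + 4·4 + 5)/6 = 24/6 = 4; σ²_Code review = ((5−3)/6)² = 0.111
te_Security audit = (4 + 4·6 + 8)/6 = 36/6 = 6; σ²_Security audit = ((8−4)/6)² = 0.444
te_Staging deploy = (1 + 4·2 + 3)/6 = 12/6 = 2; σ²_Staging deploy = ((3−1)/6)² = 0.111
te_Load testing = (4 + 4·8 + 24)/6 = 60/6 = 10; σ²_Load testing = ((24−4)/6)² = 11.111
te_Documentation = (10 + 4·11 + 12)/6 = 66/6 = 11; σ²_Documentation = ((12−10)/6)² = 0.111
te_Release notes = (1 + 4·4 + 7)/6 = 24/6 = 4; σ²_Release notes = ((7−1)/6)² = 1.000

Forward pass:
ES_Frontend dev = 0; EF_Frontend dev = 13
ES_Database migration = 0; EF_Database migration = 11
ES_Unit tests = max(EF_Frontend dev=13, EF_Database migration=11) = 13; EF_Unit tests = 13+9 = 22
ES_Integration tests = max(EF_Frontend dev=13, EF_Database migration=11) = 13; EF_Integration tests = 13+5 = 18
ES_Code review = max(EF_Database migration=11, EF_Integration tests=18) = 18; EF_Code review = 18+4 = 22
ES_Security audit = max(EF_Database migration=11, EF_Integration tests=18) = 18; EF_Security audit = 18+6 = 24
ES_Staging deploy = max(EF_Frontend dev=13, EF_Unit tests=22) = 22; EF_Staging deploy = 22+2 = 24
ES_Load testing = max(EF_Unit tests=22, EF_Staging deploy=24) = 24; EF_Load testing = 24+10 = 34
ES_Documentation = 24; EF_Documentation = 24+11 = 35
ES_Release notes = max(EF_Unit tests=22, EF_Code review=22, EF_Load testing=34, EF_Documentation=35) = 35; EF_Release notes = 35+4 = 39
Expected project duration μ = 39 weeks. Critical path: Frontend dev → Integration tests → Security audit → Documentation → Release notes.

Variance along critical path = 0.111 + 1.778 + 0.444 + 0.111 + 1.000 = 3.444; σ = 1.856 weeks.
D = μ + z·σ = 39 + 2.326·1.856 = 43.3 weeks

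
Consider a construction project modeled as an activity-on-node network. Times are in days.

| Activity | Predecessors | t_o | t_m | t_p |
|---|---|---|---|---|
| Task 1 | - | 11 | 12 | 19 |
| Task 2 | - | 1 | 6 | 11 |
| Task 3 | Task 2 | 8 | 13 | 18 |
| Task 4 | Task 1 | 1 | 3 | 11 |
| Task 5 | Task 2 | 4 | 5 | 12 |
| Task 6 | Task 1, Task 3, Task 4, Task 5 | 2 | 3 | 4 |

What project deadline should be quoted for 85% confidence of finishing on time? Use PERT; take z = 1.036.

te_Task 1 = (11 + 4·12 + 19)/6 = 78/6 = 13; σ²_Task 1 = ((19−11)/6)² = 1.778
te_Task 2 = (1 + 4·6 + 11)/6 = 36/6 = 6; σ²_Task 2 = ((11−1)/6)² = 2.778
te_Task 3 = (8 + 4·13 + 18)/6 = 78/6 = 13; σ²_Task 3 = ((18−8)/6)² = 2.778
te_Task 4 = (1 + 4·3 + 11)/6 = 24/6 = 4; σ²_Task 4 = ((11−1)/6)² = 2.778
te_Task 5 = (4 + 4·5 + 12)/6 = 36/6 = 6; σ²_Task 5 = ((12−4)/6)² = 1.778
te_Task 6 = (2 + 4·3 + 4)/6 = 18/6 = 3; σ²_Task 6 = ((4−2)/6)² = 0.111

Forward pass:
ES_Task 1 = 0; EF_Task 1 = 13
ES_Task 2 = 0; EF_Task 2 = 6
ES_Task 3 = 6; EF_Task 3 = 6+13 = 19
ES_Task 4 = 13; EF_Task 4 = 13+4 = 17
ES_Task 5 = 6; EF_Task 5 = 6+6 = 12
ES_Task 6 = max(EF_Task 1=13, EF_Task 3=19, EF_Task 4=17, EF_Task 5=12) = 19; EF_Task 6 = 19+3 = 22
Expected project duration μ = 22 days. Critical path: Task 2 → Task 3 → Task 6.

Variance along critical path = 2.778 + 2.778 + 0.111 = 5.667; σ = 2.380 days.
D = μ + z·σ = 22 + 1.036·2.380 = 24.5 days

24.5 days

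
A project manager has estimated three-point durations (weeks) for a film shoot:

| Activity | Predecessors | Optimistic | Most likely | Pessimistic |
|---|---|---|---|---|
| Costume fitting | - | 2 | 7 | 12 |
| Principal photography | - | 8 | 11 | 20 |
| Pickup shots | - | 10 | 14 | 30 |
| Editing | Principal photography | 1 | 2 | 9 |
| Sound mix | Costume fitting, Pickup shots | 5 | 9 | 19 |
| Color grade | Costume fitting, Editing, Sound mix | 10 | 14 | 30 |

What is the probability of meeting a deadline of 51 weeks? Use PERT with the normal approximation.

0.956

te_Costume fitting = (2 + 4·7 + 12)/6 = 42/6 = 7; σ²_Costume fitting = ((12−2)/6)² = 2.778
te_Principal photography = (8 + 4·11 + 20)/6 = 72/6 = 12; σ²_Principal photography = ((20−8)/6)² = 4.000
te_Pickup shots = (10 + 4·14 + 30)/6 = 96/6 = 16; σ²_Pickup shots = ((30−10)/6)² = 11.111
te_Editing = (1 + 4·2 + 9)/6 = 18/6 = 3; σ²_Editing = ((9−1)/6)² = 1.778
te_Sound mix = (5 + 4·9 + 19)/6 = 60/6 = 10; σ²_Sound mix = ((19−5)/6)² = 5.444
te_Color grade = (10 + 4·14 + 30)/6 = 96/6 = 16; σ²_Color grade = ((30−10)/6)² = 11.111

Forward pass:
ES_Costume fitting = 0; EF_Costume fitting = 7
ES_Principal photography = 0; EF_Principal photography = 12
ES_Pickup shots = 0; EF_Pickup shots = 16
ES_Editing = 12; EF_Editing = 12+3 = 15
ES_Sound mix = max(EF_Costume fitting=7, EF_Pickup shots=16) = 16; EF_Sound mix = 16+10 = 26
ES_Color grade = max(EF_Costume fitting=7, EF_Editing=15, EF_Sound mix=26) = 26; EF_Color grade = 26+16 = 42
Expected project duration μ = 42 weeks. Critical path: Pickup shots → Sound mix → Color grade.

Variance along critical path = 11.111 + 5.444 + 11.111 = 27.667; σ = √27.667 = 5.260 weeks.
Z = (51 − 42) / 5.260 = 1.711
P(T ≤ 51) = Φ(1.711) ≈ 0.956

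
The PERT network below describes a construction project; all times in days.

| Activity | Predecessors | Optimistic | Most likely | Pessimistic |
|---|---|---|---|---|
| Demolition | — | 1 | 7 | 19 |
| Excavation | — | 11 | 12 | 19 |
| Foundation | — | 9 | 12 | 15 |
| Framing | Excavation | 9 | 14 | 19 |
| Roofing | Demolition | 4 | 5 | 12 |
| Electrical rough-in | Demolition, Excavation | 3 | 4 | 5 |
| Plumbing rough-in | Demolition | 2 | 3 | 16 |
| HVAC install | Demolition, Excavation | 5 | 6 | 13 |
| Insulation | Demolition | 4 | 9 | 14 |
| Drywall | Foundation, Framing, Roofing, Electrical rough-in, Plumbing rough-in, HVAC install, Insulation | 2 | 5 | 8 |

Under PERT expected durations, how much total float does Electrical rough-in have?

10 days

te_Demolition = (1 + 4·7 + 19)/6 = 48/6 = 8
te_Excavation = (11 + 4·12 + 19)/6 = 78/6 = 13
te_Foundation = (9 + 4·12 + 15)/6 = 72/6 = 12
te_Framing = (9 + 4·14 + 19)/6 = 84/6 = 14
te_Roofing = (4 + 4·5 + 12)/6 = 36/6 = 6
te_Electrical rough-in = (3 + 4·4 + 5)/6 = 24/6 = 4
te_Plumbing rough-in = (2 + 4·3 + 16)/6 = 30/6 = 5
te_HVAC install = (5 + 4·6 + 13)/6 = 42/6 = 7
te_Insulation = (4 + 4·9 + 14)/6 = 54/6 = 9
te_Drywall = (2 + 4·5 + 8)/6 = 30/6 = 5

Forward pass:
ES_Demolition = 0; EF_Demolition = 8
ES_Excavation = 0; EF_Excavation = 13
ES_Foundation = 0; EF_Foundation = 12
ES_Framing = 13; EF_Framing = 13+14 = 27
ES_Roofing = 8; EF_Roofing = 8+6 = 14
ES_Electrical rough-in = max(EF_Demolition=8, EF_Excavation=13) = 13; EF_Electrical rough-in = 13+4 = 17
ES_Plumbing rough-in = 8; EF_Plumbing rough-in = 8+5 = 13
ES_HVAC install = max(EF_Demolition=8, EF_Excavation=13) = 13; EF_HVAC install = 13+7 = 20
ES_Insulation = 8; EF_Insulation = 8+9 = 17
ES_Drywall = max(EF_Foundation=12, EF_Framing=27, EF_Roofing=14, EF_Electrical rough-in=17, EF_Plumbing rough-in=13, EF_HVAC install=20, EF_Insulation=17) = 27; EF_Drywall = 27+5 = 32
Expected project duration μ = 32 days. Critical path: Excavation → Framing → Drywall.

Backward pass:
LF_Drywall = 32; LS_Drywall = 32−5 = 27
LF_Insulation = LS_Drywall = 27; LS_Insulation = 27−9 = 18
LF_HVAC install = LS_Drywall = 27; LS_HVAC install = 27−7 = 20
LF_Plumbing rough-in = LS_Drywall = 27; LS_Plumbing rough-in = 27−5 = 22
LF_Electrical rough-in = LS_Drywall = 27; LS_Electrical rough-in = 27−4 = 23
LF_Roofing = LS_Drywall = 27; LS_Roofing = 27−6 = 21
LF_Framing = LS_Drywall = 27; LS_Framing = 27−14 = 13
LF_Foundation = LS_Drywall = 27; LS_Foundation = 27−12 = 15
LF_Excavation = min(LS_Framing=13, LS_Electrical rough-in=23, LS_HVAC install=20) = 13; LS_Excavation = 13−13 = 0
LF_Demolition = min(LS_Roofing=21, LS_Electrical rough-in=23, LS_Plumbing rough-in=22, LS_HVAC install=20, LS_Insulation=18) = 18; LS_Demolition = 18−8 = 10
Slack_Electrical rough-in = LS_Electrical rough-in − ES_Electrical rough-in = 23 − 13 = 10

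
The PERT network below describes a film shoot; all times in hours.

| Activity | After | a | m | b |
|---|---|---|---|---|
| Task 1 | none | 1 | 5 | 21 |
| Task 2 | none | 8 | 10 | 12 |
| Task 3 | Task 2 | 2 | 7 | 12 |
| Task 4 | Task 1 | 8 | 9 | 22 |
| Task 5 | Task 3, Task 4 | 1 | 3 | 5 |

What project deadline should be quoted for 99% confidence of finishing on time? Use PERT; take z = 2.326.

30.6 hours

te_Task 1 = (1 + 4·5 + 21)/6 = 42/6 = 7; σ²_Task 1 = ((21−1)/6)² = 11.111
te_Task 2 = (8 + 4·10 + 12)/6 = 60/6 = 10; σ²_Task 2 = ((12−8)/6)² = 0.444
te_Task 3 = (2 + 4·7 + 12)/6 = 42/6 = 7; σ²_Task 3 = ((12−2)/6)² = 2.778
te_Task 4 = (8 + 4·9 + 22)/6 = 66/6 = 11; σ²_Task 4 = ((22−8)/6)² = 5.444
te_Task 5 = (1 + 4·3 + 5)/6 = 18/6 = 3; σ²_Task 5 = ((5−1)/6)² = 0.444

Forward pass:
ES_Task 1 = 0; EF_Task 1 = 7
ES_Task 2 = 0; EF_Task 2 = 10
ES_Task 3 = 10; EF_Task 3 = 10+7 = 17
ES_Task 4 = 7; EF_Task 4 = 7+11 = 18
ES_Task 5 = max(EF_Task 3=17, EF_Task 4=18) = 18; EF_Task 5 = 18+3 = 21
Expected project duration μ = 21 hours. Critical path: Task 1 → Task 4 → Task 5.

Variance along critical path = 11.111 + 5.444 + 0.444 = 17.000; σ = 4.123 hours.
D = μ + z·σ = 21 + 2.326·4.123 = 30.6 hours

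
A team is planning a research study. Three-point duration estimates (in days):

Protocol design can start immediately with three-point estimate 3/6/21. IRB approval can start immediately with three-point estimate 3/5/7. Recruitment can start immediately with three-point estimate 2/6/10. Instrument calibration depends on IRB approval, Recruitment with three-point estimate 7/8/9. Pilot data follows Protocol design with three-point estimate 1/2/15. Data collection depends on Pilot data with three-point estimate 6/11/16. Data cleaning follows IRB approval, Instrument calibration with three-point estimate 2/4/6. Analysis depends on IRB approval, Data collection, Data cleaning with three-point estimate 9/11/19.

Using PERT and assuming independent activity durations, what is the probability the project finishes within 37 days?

0.673

te_Protocol design = (3 + 4·6 + 21)/6 = 48/6 = 8; σ²_Protocol design = ((21−3)/6)² = 9.000
te_IRB approval = (3 + 4·5 + 7)/6 = 30/6 = 5; σ²_IRB approval = ((7−3)/6)² = 0.444
te_Recruitment = (2 + 4·6 + 10)/6 = 36/6 = 6; σ²_Recruitment = ((10−2)/6)² = 1.778
te_Instrument calibration = (7 + 4·8 + 9)/6 = 48/6 = 8; σ²_Instrument calibration = ((9−7)/6)² = 0.111
te_Pilot data = (1 + 4·2 + 15)/6 = 24/6 = 4; σ²_Pilot data = ((15−1)/6)² = 5.444
te_Data collection = (6 + 4·11 + 16)/6 = 66/6 = 11; σ²_Data collection = ((16−6)/6)² = 2.778
te_Data cleaning = (2 + 4·4 + 6)/6 = 24/6 = 4; σ²_Data cleaning = ((6−2)/6)² = 0.444
te_Analysis = (9 + 4·11 + 19)/6 = 72/6 = 12; σ²_Analysis = ((19−9)/6)² = 2.778

Forward pass:
ES_Protocol design = 0; EF_Protocol design = 8
ES_IRB approval = 0; EF_IRB approval = 5
ES_Recruitment = 0; EF_Recruitment = 6
ES_Instrument calibration = max(EF_IRB approval=5, EF_Recruitment=6) = 6; EF_Instrument calibration = 6+8 = 14
ES_Pilot data = 8; EF_Pilot data = 8+4 = 12
ES_Data collection = 12; EF_Data collection = 12+11 = 23
ES_Data cleaning = max(EF_IRB approval=5, EF_Instrument calibration=14) = 14; EF_Data cleaning = 14+4 = 18
ES_Analysis = max(EF_IRB approval=5, EF_Data collection=23, EF_Data cleaning=18) = 23; EF_Analysis = 23+12 = 35
Expected project duration μ = 35 days. Critical path: Protocol design → Pilot data → Data collection → Analysis.

Variance along critical path = 9.000 + 5.444 + 2.778 + 2.778 = 20.000; σ = √20.000 = 4.472 days.
Z = (37 − 35) / 4.472 = 0.447
P(T ≤ 37) = Φ(0.447) ≈ 0.673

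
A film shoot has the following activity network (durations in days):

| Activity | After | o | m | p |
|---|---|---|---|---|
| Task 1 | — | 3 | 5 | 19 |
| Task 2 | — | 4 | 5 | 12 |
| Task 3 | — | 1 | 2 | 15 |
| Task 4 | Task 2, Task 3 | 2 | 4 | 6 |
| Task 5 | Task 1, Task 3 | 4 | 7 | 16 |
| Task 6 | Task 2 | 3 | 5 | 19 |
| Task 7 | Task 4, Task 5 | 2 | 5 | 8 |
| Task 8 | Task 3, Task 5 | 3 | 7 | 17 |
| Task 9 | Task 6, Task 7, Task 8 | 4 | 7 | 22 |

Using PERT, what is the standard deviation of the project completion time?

5.06 days

te_Task 1 = (3 + 4·5 + 19)/6 = 42/6 = 7; σ²_Task 1 = ((19−3)/6)² = 7.111
te_Task 2 = (4 + 4·5 + 12)/6 = 36/6 = 6; σ²_Task 2 = ((12−4)/6)² = 1.778
te_Task 3 = (1 + 4·2 + 15)/6 = 24/6 = 4; σ²_Task 3 = ((15−1)/6)² = 5.444
te_Task 4 = (2 + 4·4 + 6)/6 = 24/6 = 4; σ²_Task 4 = ((6−2)/6)² = 0.444
te_Task 5 = (4 + 4·7 + 16)/6 = 48/6 = 8; σ²_Task 5 = ((16−4)/6)² = 4.000
te_Task 6 = (3 + 4·5 + 19)/6 = 42/6 = 7; σ²_Task 6 = ((19−3)/6)² = 7.111
te_Task 7 = (2 + 4·5 + 8)/6 = 30/6 = 5; σ²_Task 7 = ((8−2)/6)² = 1.000
te_Task 8 = (3 + 4·7 + 17)/6 = 48/6 = 8; σ²_Task 8 = ((17−3)/6)² = 5.444
te_Task 9 = (4 + 4·7 + 22)/6 = 54/6 = 9; σ²_Task 9 = ((22−4)/6)² = 9.000

Forward pass:
ES_Task 1 = 0; EF_Task 1 = 7
ES_Task 2 = 0; EF_Task 2 = 6
ES_Task 3 = 0; EF_Task 3 = 4
ES_Task 4 = max(EF_Task 2=6, EF_Task 3=4) = 6; EF_Task 4 = 6+4 = 10
ES_Task 5 = max(EF_Task 1=7, EF_Task 3=4) = 7; EF_Task 5 = 7+8 = 15
ES_Task 6 = 6; EF_Task 6 = 6+7 = 13
ES_Task 7 = max(EF_Task 4=10, EF_Task 5=15) = 15; EF_Task 7 = 15+5 = 20
ES_Task 8 = max(EF_Task 3=4, EF_Task 5=15) = 15; EF_Task 8 = 15+8 = 23
ES_Task 9 = max(EF_Task 6=13, EF_Task 7=20, EF_Task 8=23) = 23; EF_Task 9 = 23+9 = 32
Expected project duration μ = 32 days. Critical path: Task 1 → Task 5 → Task 8 → Task 9.

Variance along critical path = 7.111 + 4.000 + 5.444 + 9.000 = 25.556
σ = √25.556 = 5.055 days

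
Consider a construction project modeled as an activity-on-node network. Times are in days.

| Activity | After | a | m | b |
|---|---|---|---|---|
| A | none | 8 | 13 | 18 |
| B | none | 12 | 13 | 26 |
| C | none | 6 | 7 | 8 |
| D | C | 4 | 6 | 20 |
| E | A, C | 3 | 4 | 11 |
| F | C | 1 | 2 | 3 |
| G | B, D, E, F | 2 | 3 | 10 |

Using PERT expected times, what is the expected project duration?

te_A = (8 + 4·13 + 18)/6 = 78/6 = 13
te_B = (12 + 4·13 + 26)/6 = 90/6 = 15
te_C = (6 + 4·7 + 8)/6 = 42/6 = 7
te_D = (4 + 4·6 + 20)/6 = 48/6 = 8
te_E = (3 + 4·4 + 11)/6 = 30/6 = 5
te_F = (1 + 4·2 + 3)/6 = 12/6 = 2
te_G = (2 + 4·3 + 10)/6 = 24/6 = 4

Forward pass:
ES_A = 0; EF_A = 13
ES_B = 0; EF_B = 15
ES_C = 0; EF_C = 7
ES_D = 7; EF_D = 7+8 = 15
ES_E = max(EF_A=13, EF_C=7) = 13; EF_E = 13+5 = 18
ES_F = 7; EF_F = 7+2 = 9
ES_G = max(EF_B=15, EF_D=15, EF_E=18, EF_F=9) = 18; EF_G = 18+4 = 22
Expected project duration μ = 22 days. Critical path: A → E → G.

22 days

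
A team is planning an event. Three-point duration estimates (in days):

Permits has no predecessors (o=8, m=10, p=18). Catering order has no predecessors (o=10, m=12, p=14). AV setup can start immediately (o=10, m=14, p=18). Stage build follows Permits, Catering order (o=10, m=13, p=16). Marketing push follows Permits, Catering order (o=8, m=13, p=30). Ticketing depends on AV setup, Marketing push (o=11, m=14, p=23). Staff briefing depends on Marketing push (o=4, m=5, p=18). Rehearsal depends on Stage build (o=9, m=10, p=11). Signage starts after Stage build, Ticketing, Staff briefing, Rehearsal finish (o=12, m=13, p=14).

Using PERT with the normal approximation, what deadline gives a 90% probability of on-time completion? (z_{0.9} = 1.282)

60.4 days

te_Permits = (8 + 4·10 + 18)/6 = 66/6 = 11; σ²_Permits = ((18−8)/6)² = 2.778
te_Catering order = (10 + 4·12 + 14)/6 = 72/6 = 12; σ²_Catering order = ((14−10)/6)² = 0.444
te_AV setup = (10 + 4·14 + 18)/6 = 84/6 = 14; σ²_AV setup = ((18−10)/6)² = 1.778
te_Stage build = (10 + 4·13 + 16)/6 = 78/6 = 13; σ²_Stage build = ((16−10)/6)² = 1.000
te_Marketing push = (8 + 4·13 + 30)/6 = 90/6 = 15; σ²_Marketing push = ((30−8)/6)² = 13.444
te_Ticketing = (11 + 4·14 + 23)/6 = 90/6 = 15; σ²_Ticketing = ((23−11)/6)² = 4.000
te_Staff briefing = (4 + 4·5 + 18)/6 = 42/6 = 7; σ²_Staff briefing = ((18−4)/6)² = 5.444
te_Rehearsal = (9 + 4·10 + 11)/6 = 60/6 = 10; σ²_Rehearsal = ((11−9)/6)² = 0.111
te_Signage = (12 + 4·13 + 14)/6 = 78/6 = 13; σ²_Signage = ((14−12)/6)² = 0.111

Forward pass:
ES_Permits = 0; EF_Permits = 11
ES_Catering order = 0; EF_Catering order = 12
ES_AV setup = 0; EF_AV setup = 14
ES_Stage build = max(EF_Permits=11, EF_Catering order=12) = 12; EF_Stage build = 12+13 = 25
ES_Marketing push = max(EF_Permits=11, EF_Catering order=12) = 12; EF_Marketing push = 12+15 = 27
ES_Ticketing = max(EF_AV setup=14, EF_Marketing push=27) = 27; EF_Ticketing = 27+15 = 42
ES_Staff briefing = 27; EF_Staff briefing = 27+7 = 34
ES_Rehearsal = 25; EF_Rehearsal = 25+10 = 35
ES_Signage = max(EF_Stage build=25, EF_Ticketing=42, EF_Staff briefing=34, EF_Rehearsal=35) = 42; EF_Signage = 42+13 = 55
Expected project duration μ = 55 days. Critical path: Catering order → Marketing push → Ticketing → Signage.

Variance along critical path = 0.444 + 13.444 + 4.000 + 0.111 = 18.000; σ = 4.243 days.
D = μ + z·σ = 55 + 1.282·4.243 = 60.4 days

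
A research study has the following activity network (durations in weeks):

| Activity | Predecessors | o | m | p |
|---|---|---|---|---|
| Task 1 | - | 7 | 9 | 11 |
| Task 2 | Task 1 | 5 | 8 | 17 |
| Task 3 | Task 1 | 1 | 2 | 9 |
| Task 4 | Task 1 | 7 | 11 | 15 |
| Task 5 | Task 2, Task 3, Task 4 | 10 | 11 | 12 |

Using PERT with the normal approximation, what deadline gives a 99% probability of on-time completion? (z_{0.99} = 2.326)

te_Task 1 = (7 + 4·9 + 11)/6 = 54/6 = 9; σ²_Task 1 = ((11−7)/6)² = 0.444
te_Task 2 = (5 + 4·8 + 17)/6 = 54/6 = 9; σ²_Task 2 = ((17−5)/6)² = 4.000
te_Task 3 = (1 + 4·2 + 9)/6 = 18/6 = 3; σ²_Task 3 = ((9−1)/6)² = 1.778
te_Task 4 = (7 + 4·11 + 15)/6 = 66/6 = 11; σ²_Task 4 = ((15−7)/6)² = 1.778
te_Task 5 = (10 + 4·11 + 12)/6 = 66/6 = 11; σ²_Task 5 = ((12−10)/6)² = 0.111

Forward pass:
ES_Task 1 = 0; EF_Task 1 = 9
ES_Task 2 = 9; EF_Task 2 = 9+9 = 18
ES_Task 3 = 9; EF_Task 3 = 9+3 = 12
ES_Task 4 = 9; EF_Task 4 = 9+11 = 20
ES_Task 5 = max(EF_Task 2=18, EF_Task 3=12, EF_Task 4=20) = 20; EF_Task 5 = 20+11 = 31
Expected project duration μ = 31 weeks. Critical path: Task 1 → Task 4 → Task 5.

Variance along critical path = 0.444 + 1.778 + 0.111 = 2.333; σ = 1.528 weeks.
D = μ + z·σ = 31 + 2.326·1.528 = 34.6 weeks

34.6 weeks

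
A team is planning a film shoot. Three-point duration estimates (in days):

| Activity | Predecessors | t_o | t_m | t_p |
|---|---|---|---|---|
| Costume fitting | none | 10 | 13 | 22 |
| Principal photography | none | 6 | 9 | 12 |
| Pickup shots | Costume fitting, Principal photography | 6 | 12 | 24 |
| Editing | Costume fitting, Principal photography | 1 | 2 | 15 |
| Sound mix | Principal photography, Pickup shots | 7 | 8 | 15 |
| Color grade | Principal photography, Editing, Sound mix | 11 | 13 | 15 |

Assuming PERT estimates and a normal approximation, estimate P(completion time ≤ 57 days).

0.980

te_Costume fitting = (10 + 4·13 + 22)/6 = 84/6 = 14; σ²_Costume fitting = ((22−10)/6)² = 4.000
te_Principal photography = (6 + 4·9 + 12)/6 = 54/6 = 9; σ²_Principal photography = ((12−6)/6)² = 1.000
te_Pickup shots = (6 + 4·12 + 24)/6 = 78/6 = 13; σ²_Pickup shots = ((24−6)/6)² = 9.000
te_Editing = (1 + 4·2 + 15)/6 = 24/6 = 4; σ²_Editing = ((15−1)/6)² = 5.444
te_Sound mix = (7 + 4·8 + 15)/6 = 54/6 = 9; σ²_Sound mix = ((15−7)/6)² = 1.778
te_Color grade = (11 + 4·13 + 15)/6 = 78/6 = 13; σ²_Color grade = ((15−11)/6)² = 0.444

Forward pass:
ES_Costume fitting = 0; EF_Costume fitting = 14
ES_Principal photography = 0; EF_Principal photography = 9
ES_Pickup shots = max(EF_Costume fitting=14, EF_Principal photography=9) = 14; EF_Pickup shots = 14+13 = 27
ES_Editing = max(EF_Costume fitting=14, EF_Principal photography=9) = 14; EF_Editing = 14+4 = 18
ES_Sound mix = max(EF_Principal photography=9, EF_Pickup shots=27) = 27; EF_Sound mix = 27+9 = 36
ES_Color grade = max(EF_Principal photography=9, EF_Editing=18, EF_Sound mix=36) = 36; EF_Color grade = 36+13 = 49
Expected project duration μ = 49 days. Critical path: Costume fitting → Pickup shots → Sound mix → Color grade.

Variance along critical path = 4.000 + 9.000 + 1.778 + 0.444 = 15.222; σ = √15.222 = 3.902 days.
Z = (57 − 49) / 3.902 = 2.050
P(T ≤ 57) = Φ(2.050) ≈ 0.980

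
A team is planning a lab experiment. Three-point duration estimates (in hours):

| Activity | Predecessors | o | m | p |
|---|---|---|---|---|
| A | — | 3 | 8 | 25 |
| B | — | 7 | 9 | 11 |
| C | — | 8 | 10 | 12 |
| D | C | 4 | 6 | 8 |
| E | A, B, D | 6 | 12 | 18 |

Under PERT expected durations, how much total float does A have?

te_A = (3 + 4·8 + 25)/6 = 60/6 = 10
te_B = (7 + 4·9 + 11)/6 = 54/6 = 9
te_C = (8 + 4·10 + 12)/6 = 60/6 = 10
te_D = (4 + 4·6 + 8)/6 = 36/6 = 6
te_E = (6 + 4·12 + 18)/6 = 72/6 = 12

Forward pass:
ES_A = 0; EF_A = 10
ES_B = 0; EF_B = 9
ES_C = 0; EF_C = 10
ES_D = 10; EF_D = 10+6 = 16
ES_E = max(EF_A=10, EF_B=9, EF_D=16) = 16; EF_E = 16+12 = 28
Expected project duration μ = 28 hours. Critical path: C → D → E.

Backward pass:
LF_E = 28; LS_E = 28−12 = 16
LF_D = LS_E = 16; LS_D = 16−6 = 10
LF_C = LS_D = 10; LS_C = 10−10 = 0
LF_B = LS_E = 16; LS_B = 16−9 = 7
LF_A = LS_E = 16; LS_A = 16−10 = 6
Slack_A = LS_A − ES_A = 6 − 0 = 6

6 hours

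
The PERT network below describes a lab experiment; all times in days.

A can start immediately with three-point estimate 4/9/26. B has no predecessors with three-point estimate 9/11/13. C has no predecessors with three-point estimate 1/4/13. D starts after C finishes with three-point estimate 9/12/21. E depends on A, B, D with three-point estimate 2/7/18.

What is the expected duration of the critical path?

te_A = (4 + 4·9 + 26)/6 = 66/6 = 11
te_B = (9 + 4·11 + 13)/6 = 66/6 = 11
te_C = (1 + 4·4 + 13)/6 = 30/6 = 5
te_D = (9 + 4·12 + 21)/6 = 78/6 = 13
te_E = (2 + 4·7 + 18)/6 = 48/6 = 8

Forward pass:
ES_A = 0; EF_A = 11
ES_B = 0; EF_B = 11
ES_C = 0; EF_C = 5
ES_D = 5; EF_D = 5+13 = 18
ES_E = max(EF_A=11, EF_B=11, EF_D=18) = 18; EF_E = 18+8 = 26
Expected project duration μ = 26 days. Critical path: C → D → E.

26 days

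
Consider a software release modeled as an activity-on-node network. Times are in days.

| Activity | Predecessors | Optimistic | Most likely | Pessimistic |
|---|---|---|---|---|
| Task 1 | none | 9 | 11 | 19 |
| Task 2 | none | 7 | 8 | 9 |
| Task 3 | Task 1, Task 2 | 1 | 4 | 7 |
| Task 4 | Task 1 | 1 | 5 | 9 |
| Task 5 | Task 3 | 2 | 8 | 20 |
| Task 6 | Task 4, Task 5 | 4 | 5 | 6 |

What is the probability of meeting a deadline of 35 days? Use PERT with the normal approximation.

te_Task 1 = (9 + 4·11 + 19)/6 = 72/6 = 12; σ²_Task 1 = ((19−9)/6)² = 2.778
te_Task 2 = (7 + 4·8 + 9)/6 = 48/6 = 8; σ²_Task 2 = ((9−7)/6)² = 0.111
te_Task 3 = (1 + 4·4 + 7)/6 = 24/6 = 4; σ²_Task 3 = ((7−1)/6)² = 1.000
te_Task 4 = (1 + 4·5 + 9)/6 = 30/6 = 5; σ²_Task 4 = ((9−1)/6)² = 1.778
te_Task 5 = (2 + 4·8 + 20)/6 = 54/6 = 9; σ²_Task 5 = ((20−2)/6)² = 9.000
te_Task 6 = (4 + 4·5 + 6)/6 = 30/6 = 5; σ²_Task 6 = ((6−4)/6)² = 0.111

Forward pass:
ES_Task 1 = 0; EF_Task 1 = 12
ES_Task 2 = 0; EF_Task 2 = 8
ES_Task 3 = max(EF_Task 1=12, EF_Task 2=8) = 12; EF_Task 3 = 12+4 = 16
ES_Task 4 = 12; EF_Task 4 = 12+5 = 17
ES_Task 5 = 16; EF_Task 5 = 16+9 = 25
ES_Task 6 = max(EF_Task 4=17, EF_Task 5=25) = 25; EF_Task 6 = 25+5 = 30
Expected project duration μ = 30 days. Critical path: Task 1 → Task 3 → Task 5 → Task 6.

Variance along critical path = 2.778 + 1.000 + 9.000 + 0.111 = 12.889; σ = √12.889 = 3.590 days.
Z = (35 − 30) / 3.590 = 1.393
P(T ≤ 35) = Φ(1.393) ≈ 0.918

0.918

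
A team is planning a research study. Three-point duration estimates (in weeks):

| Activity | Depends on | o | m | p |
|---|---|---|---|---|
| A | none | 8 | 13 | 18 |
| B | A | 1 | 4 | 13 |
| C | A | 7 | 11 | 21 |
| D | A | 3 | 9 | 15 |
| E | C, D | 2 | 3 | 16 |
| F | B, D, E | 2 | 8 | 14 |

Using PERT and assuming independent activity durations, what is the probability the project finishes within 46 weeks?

te_A = (8 + 4·13 + 18)/6 = 78/6 = 13; σ²_A = ((18−8)/6)² = 2.778
te_B = (1 + 4·4 + 13)/6 = 30/6 = 5; σ²_B = ((13−1)/6)² = 4.000
te_C = (7 + 4·11 + 21)/6 = 72/6 = 12; σ²_C = ((21−7)/6)² = 5.444
te_D = (3 + 4·9 + 15)/6 = 54/6 = 9; σ²_D = ((15−3)/6)² = 4.000
te_E = (2 + 4·3 + 16)/6 = 30/6 = 5; σ²_E = ((16−2)/6)² = 5.444
te_F = (2 + 4·8 + 14)/6 = 48/6 = 8; σ²_F = ((14−2)/6)² = 4.000

Forward pass:
ES_A = 0; EF_A = 13
ES_B = 13; EF_B = 13+5 = 18
ES_C = 13; EF_C = 13+12 = 25
ES_D = 13; EF_D = 13+9 = 22
ES_E = max(EF_C=25, EF_D=22) = 25; EF_E = 25+5 = 30
ES_F = max(EF_B=18, EF_D=22, EF_E=30) = 30; EF_F = 30+8 = 38
Expected project duration μ = 38 weeks. Critical path: A → C → E → F.

Variance along critical path = 2.778 + 5.444 + 5.444 + 4.000 = 17.667; σ = √17.667 = 4.203 weeks.
Z = (46 − 38) / 4.203 = 1.903
P(T ≤ 46) = Φ(1.903) ≈ 0.972

0.972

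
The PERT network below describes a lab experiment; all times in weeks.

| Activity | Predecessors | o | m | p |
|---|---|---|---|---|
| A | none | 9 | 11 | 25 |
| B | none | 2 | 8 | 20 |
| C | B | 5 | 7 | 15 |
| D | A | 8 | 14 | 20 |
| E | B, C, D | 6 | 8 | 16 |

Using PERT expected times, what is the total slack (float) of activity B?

te_A = (9 + 4·11 + 25)/6 = 78/6 = 13
te_B = (2 + 4·8 + 20)/6 = 54/6 = 9
te_C = (5 + 4·7 + 15)/6 = 48/6 = 8
te_D = (8 + 4·14 + 20)/6 = 84/6 = 14
te_E = (6 + 4·8 + 16)/6 = 54/6 = 9

Forward pass:
ES_A = 0; EF_A = 13
ES_B = 0; EF_B = 9
ES_C = 9; EF_C = 9+8 = 17
ES_D = 13; EF_D = 13+14 = 27
ES_E = max(EF_B=9, EF_C=17, EF_D=27) = 27; EF_E = 27+9 = 36
Expected project duration μ = 36 weeks. Critical path: A → D → E.

Backward pass:
LF_E = 36; LS_E = 36−9 = 27
LF_D = LS_E = 27; LS_D = 27−14 = 13
LF_C = LS_E = 27; LS_C = 27−8 = 19
LF_B = min(LS_C=19, LS_E=27) = 19; LS_B = 19−9 = 10
LF_A = LS_D = 13; LS_A = 13−13 = 0
Slack_B = LS_B − ES_B = 10 − 0 = 10

10 weeks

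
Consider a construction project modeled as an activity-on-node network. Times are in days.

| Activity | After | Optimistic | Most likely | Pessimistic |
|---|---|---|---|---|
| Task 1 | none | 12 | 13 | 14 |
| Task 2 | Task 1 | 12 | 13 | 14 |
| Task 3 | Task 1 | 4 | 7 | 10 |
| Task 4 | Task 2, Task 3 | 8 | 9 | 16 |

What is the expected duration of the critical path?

te_Task 1 = (12 + 4·13 + 14)/6 = 78/6 = 13
te_Task 2 = (12 + 4·13 + 14)/6 = 78/6 = 13
te_Task 3 = (4 + 4·7 + 10)/6 = 42/6 = 7
te_Task 4 = (8 + 4·9 + 16)/6 = 60/6 = 10

Forward pass:
ES_Task 1 = 0; EF_Task 1 = 13
ES_Task 2 = 13; EF_Task 2 = 13+13 = 26
ES_Task 3 = 13; EF_Task 3 = 13+7 = 20
ES_Task 4 = max(EF_Task 2=26, EF_Task 3=20) = 26; EF_Task 4 = 26+10 = 36
Expected project duration μ = 36 days. Critical path: Task 1 → Task 2 → Task 4.

36 days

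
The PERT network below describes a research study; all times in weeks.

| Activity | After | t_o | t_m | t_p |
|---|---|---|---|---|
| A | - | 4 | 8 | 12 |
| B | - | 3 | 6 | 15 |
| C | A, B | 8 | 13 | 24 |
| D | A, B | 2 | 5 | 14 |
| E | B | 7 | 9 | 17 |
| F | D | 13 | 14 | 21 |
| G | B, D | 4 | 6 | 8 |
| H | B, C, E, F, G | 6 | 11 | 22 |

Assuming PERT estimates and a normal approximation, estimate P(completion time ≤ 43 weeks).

0.699

te_A = (4 + 4·8 + 12)/6 = 48/6 = 8; σ²_A = ((12−4)/6)² = 1.778
te_B = (3 + 4·6 + 15)/6 = 42/6 = 7; σ²_B = ((15−3)/6)² = 4.000
te_C = (8 + 4·13 + 24)/6 = 84/6 = 14; σ²_C = ((24−8)/6)² = 7.111
te_D = (2 + 4·5 + 14)/6 = 36/6 = 6; σ²_D = ((14−2)/6)² = 4.000
te_E = (7 + 4·9 + 17)/6 = 60/6 = 10; σ²_E = ((17−7)/6)² = 2.778
te_F = (13 + 4·14 + 21)/6 = 90/6 = 15; σ²_F = ((21−13)/6)² = 1.778
te_G = (4 + 4·6 + 8)/6 = 36/6 = 6; σ²_G = ((8−4)/6)² = 0.444
te_H = (6 + 4·11 + 22)/6 = 72/6 = 12; σ²_H = ((22−6)/6)² = 7.111

Forward pass:
ES_A = 0; EF_A = 8
ES_B = 0; EF_B = 7
ES_C = max(EF_A=8, EF_B=7) = 8; EF_C = 8+14 = 22
ES_D = max(EF_A=8, EF_B=7) = 8; EF_D = 8+6 = 14
ES_E = 7; EF_E = 7+10 = 17
ES_F = 14; EF_F = 14+15 = 29
ES_G = max(EF_B=7, EF_D=14) = 14; EF_G = 14+6 = 20
ES_H = max(EF_B=7, EF_C=22, EF_E=17, EF_F=29, EF_G=20) = 29; EF_H = 29+12 = 41
Expected project duration μ = 41 weeks. Critical path: A → D → F → H.

Variance along critical path = 1.778 + 4.000 + 1.778 + 7.111 = 14.667; σ = √14.667 = 3.830 weeks.
Z = (43 − 41) / 3.830 = 0.522
P(T ≤ 43) = Φ(0.522) ≈ 0.699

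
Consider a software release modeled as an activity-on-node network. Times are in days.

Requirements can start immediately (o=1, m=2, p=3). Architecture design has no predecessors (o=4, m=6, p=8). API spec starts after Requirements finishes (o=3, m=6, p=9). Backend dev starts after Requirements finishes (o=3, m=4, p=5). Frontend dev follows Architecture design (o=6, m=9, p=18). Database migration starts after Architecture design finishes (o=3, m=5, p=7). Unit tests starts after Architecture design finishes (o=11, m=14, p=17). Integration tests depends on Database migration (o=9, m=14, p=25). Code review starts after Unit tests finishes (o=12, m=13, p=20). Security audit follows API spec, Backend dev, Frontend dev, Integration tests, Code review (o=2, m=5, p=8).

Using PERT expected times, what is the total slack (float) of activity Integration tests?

8 days

te_Requirements = (1 + 4·2 + 3)/6 = 12/6 = 2
te_Architecture design = (4 + 4·6 + 8)/6 = 36/6 = 6
te_API spec = (3 + 4·6 + 9)/6 = 36/6 = 6
te_Backend dev = (3 + 4·4 + 5)/6 = 24/6 = 4
te_Frontend dev = (6 + 4·9 + 18)/6 = 60/6 = 10
te_Database migration = (3 + 4·5 + 7)/6 = 30/6 = 5
te_Unit tests = (11 + 4·14 + 17)/6 = 84/6 = 14
te_Integration tests = (9 + 4·14 + 25)/6 = 90/6 = 15
te_Code review = (12 + 4·13 + 20)/6 = 84/6 = 14
te_Security audit = (2 + 4·5 + 8)/6 = 30/6 = 5

Forward pass:
ES_Requirements = 0; EF_Requirements = 2
ES_Architecture design = 0; EF_Architecture design = 6
ES_API spec = 2; EF_API spec = 2+6 = 8
ES_Backend dev = 2; EF_Backend dev = 2+4 = 6
ES_Frontend dev = 6; EF_Frontend dev = 6+10 = 16
ES_Database migration = 6; EF_Database migration = 6+5 = 11
ES_Unit tests = 6; EF_Unit tests = 6+14 = 20
ES_Integration tests = 11; EF_Integration tests = 11+15 = 26
ES_Code review = 20; EF_Code review = 20+14 = 34
ES_Security audit = max(EF_API spec=8, EF_Backend dev=6, EF_Frontend dev=16, EF_Integration tests=26, EF_Code review=34) = 34; EF_Security audit = 34+5 = 39
Expected project duration μ = 39 days. Critical path: Architecture design → Unit tests → Code review → Security audit.

Backward pass:
LF_Security audit = 39; LS_Security audit = 39−5 = 34
LF_Code review = LS_Security audit = 34; LS_Code review = 34−14 = 20
LF_Integration tests = LS_Security audit = 34; LS_Integration tests = 34−15 = 19
LF_Unit tests = LS_Code review = 20; LS_Unit tests = 20−14 = 6
LF_Database migration = LS_Integration tests = 19; LS_Database migration = 19−5 = 14
LF_Frontend dev = LS_Security audit = 34; LS_Frontend dev = 34−10 = 24
LF_Backend dev = LS_Security audit = 34; LS_Backend dev = 34−4 = 30
LF_API spec = LS_Security audit = 34; LS_API spec = 34−6 = 28
LF_Architecture design = min(LS_Frontend dev=24, LS_Database migration=14, LS_Unit tests=6) = 6; LS_Architecture design = 6−6 = 0
LF_Requirements = min(LS_API spec=28, LS_Backend dev=30) = 28; LS_Requirements = 28−2 = 26
Slack_Integration tests = LS_Integration tests − ES_Integration tests = 19 − 11 = 8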